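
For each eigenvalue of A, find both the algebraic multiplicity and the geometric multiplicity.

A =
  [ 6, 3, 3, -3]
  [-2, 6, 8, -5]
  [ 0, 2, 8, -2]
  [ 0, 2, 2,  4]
λ = 6: alg = 4, geom = 2

Step 1 — factor the characteristic polynomial to read off the algebraic multiplicities:
  χ_A(x) = (x - 6)^4

Step 2 — compute geometric multiplicities via the rank-nullity identity g(λ) = n − rank(A − λI):
  rank(A − (6)·I) = 2, so dim ker(A − (6)·I) = n − 2 = 2

Summary:
  λ = 6: algebraic multiplicity = 4, geometric multiplicity = 2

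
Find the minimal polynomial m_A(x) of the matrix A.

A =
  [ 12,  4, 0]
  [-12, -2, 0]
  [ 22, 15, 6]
x^3 - 16*x^2 + 84*x - 144

The characteristic polynomial is χ_A(x) = (x - 6)^2*(x - 4), so the eigenvalues are known. The minimal polynomial is
  m_A(x) = Π_λ (x − λ)^{k_λ}
where k_λ is the size of the *largest* Jordan block for λ (equivalently, the smallest k with (A − λI)^k v = 0 for every generalised eigenvector v of λ).

  λ = 4: largest Jordan block has size 1, contributing (x − 4)
  λ = 6: largest Jordan block has size 2, contributing (x − 6)^2

So m_A(x) = (x - 6)^2*(x - 4) = x^3 - 16*x^2 + 84*x - 144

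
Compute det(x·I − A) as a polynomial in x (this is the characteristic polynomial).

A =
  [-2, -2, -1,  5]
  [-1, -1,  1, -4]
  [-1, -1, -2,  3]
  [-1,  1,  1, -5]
x^4 + 10*x^3 + 37*x^2 + 60*x + 36

Expanding det(x·I − A) (e.g. by cofactor expansion or by noting that A is similar to its Jordan form J, which has the same characteristic polynomial as A) gives
  χ_A(x) = x^4 + 10*x^3 + 37*x^2 + 60*x + 36
which factors as (x + 2)^2*(x + 3)^2. The eigenvalues (with algebraic multiplicities) are λ = -3 with multiplicity 2, λ = -2 with multiplicity 2.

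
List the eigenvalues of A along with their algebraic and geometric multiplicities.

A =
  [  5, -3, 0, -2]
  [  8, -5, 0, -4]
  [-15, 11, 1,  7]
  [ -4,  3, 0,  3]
λ = 1: alg = 4, geom = 2

Step 1 — factor the characteristic polynomial to read off the algebraic multiplicities:
  χ_A(x) = (x - 1)^4

Step 2 — compute geometric multiplicities via the rank-nullity identity g(λ) = n − rank(A − λI):
  rank(A − (1)·I) = 2, so dim ker(A − (1)·I) = n − 2 = 2

Summary:
  λ = 1: algebraic multiplicity = 4, geometric multiplicity = 2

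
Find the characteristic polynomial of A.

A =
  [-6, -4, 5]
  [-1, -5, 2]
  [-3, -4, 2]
x^3 + 9*x^2 + 27*x + 27

Expanding det(x·I − A) (e.g. by cofactor expansion or by noting that A is similar to its Jordan form J, which has the same characteristic polynomial as A) gives
  χ_A(x) = x^3 + 9*x^2 + 27*x + 27
which factors as (x + 3)^3. The eigenvalues (with algebraic multiplicities) are λ = -3 with multiplicity 3.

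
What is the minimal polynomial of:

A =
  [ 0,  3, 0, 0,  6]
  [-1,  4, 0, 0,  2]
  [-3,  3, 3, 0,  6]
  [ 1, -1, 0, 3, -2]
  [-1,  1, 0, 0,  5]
x^2 - 6*x + 9

The characteristic polynomial is χ_A(x) = (x - 3)^5, so the eigenvalues are known. The minimal polynomial is
  m_A(x) = Π_λ (x − λ)^{k_λ}
where k_λ is the size of the *largest* Jordan block for λ (equivalently, the smallest k with (A − λI)^k v = 0 for every generalised eigenvector v of λ).

  λ = 3: largest Jordan block has size 2, contributing (x − 3)^2

So m_A(x) = (x - 3)^2 = x^2 - 6*x + 9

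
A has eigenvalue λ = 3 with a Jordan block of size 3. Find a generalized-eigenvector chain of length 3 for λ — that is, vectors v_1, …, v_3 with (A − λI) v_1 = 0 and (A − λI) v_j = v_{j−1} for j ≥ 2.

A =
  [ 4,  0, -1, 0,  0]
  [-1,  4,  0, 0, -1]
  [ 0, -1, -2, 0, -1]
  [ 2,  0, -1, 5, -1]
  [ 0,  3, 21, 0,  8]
A Jordan chain for λ = 3 of length 3:
v_1 = (1, -2, 1, -2, -3)ᵀ
v_2 = (0, 1, -1, 0, 3)ᵀ
v_3 = (0, 1, 0, 0, 0)ᵀ

Let N = A − (3)·I. We want v_3 with N^3 v_3 = 0 but N^2 v_3 ≠ 0; then v_{j-1} := N · v_j for j = 3, …, 2.

Pick v_3 = (0, 1, 0, 0, 0)ᵀ.
Then v_2 = N · v_3 = (0, 1, -1, 0, 3)ᵀ.
Then v_1 = N · v_2 = (1, -2, 1, -2, -3)ᵀ.

Sanity check: (A − (3)·I) v_1 = (0, 0, 0, 0, 0)ᵀ = 0. ✓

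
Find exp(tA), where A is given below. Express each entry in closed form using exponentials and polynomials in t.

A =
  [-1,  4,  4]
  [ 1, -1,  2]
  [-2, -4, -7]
e^{tA} =
  [2*t*exp(-3*t) + exp(-3*t), 4*t*exp(-3*t), 4*t*exp(-3*t)]
  [t*exp(-3*t), 2*t*exp(-3*t) + exp(-3*t), 2*t*exp(-3*t)]
  [-2*t*exp(-3*t), -4*t*exp(-3*t), -4*t*exp(-3*t) + exp(-3*t)]

Strategy: write A = P · J · P⁻¹ where J is a Jordan canonical form, so e^{tA} = P · e^{tJ} · P⁻¹, and e^{tJ} can be computed block-by-block.

A has Jordan form
J =
  [-3,  1,  0]
  [ 0, -3,  0]
  [ 0,  0, -3]
(up to reordering of blocks).

Per-block formulas:
  For a 2×2 Jordan block J_2(-3): exp(t · J_2(-3)) = e^(-3t)·(I + t·N), where N is the 2×2 nilpotent shift.
  For a 1×1 block at λ = -3: exp(t · [-3]) = [e^(-3t)].

After assembling e^{tJ} and conjugating by P, we get:

e^{tA} =
  [2*t*exp(-3*t) + exp(-3*t), 4*t*exp(-3*t), 4*t*exp(-3*t)]
  [t*exp(-3*t), 2*t*exp(-3*t) + exp(-3*t), 2*t*exp(-3*t)]
  [-2*t*exp(-3*t), -4*t*exp(-3*t), -4*t*exp(-3*t) + exp(-3*t)]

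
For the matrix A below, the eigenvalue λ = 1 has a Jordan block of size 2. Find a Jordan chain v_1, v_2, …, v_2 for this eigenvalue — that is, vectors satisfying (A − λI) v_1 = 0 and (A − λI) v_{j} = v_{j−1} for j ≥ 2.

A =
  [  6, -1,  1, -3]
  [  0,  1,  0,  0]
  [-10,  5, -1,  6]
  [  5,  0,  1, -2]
A Jordan chain for λ = 1 of length 2:
v_1 = (5, 0, -10, 5)ᵀ
v_2 = (1, 0, 0, 0)ᵀ

Let N = A − (1)·I. We want v_2 with N^2 v_2 = 0 but N^1 v_2 ≠ 0; then v_{j-1} := N · v_j for j = 2, …, 2.

Pick v_2 = (1, 0, 0, 0)ᵀ.
Then v_1 = N · v_2 = (5, 0, -10, 5)ᵀ.

Sanity check: (A − (1)·I) v_1 = (0, 0, 0, 0)ᵀ = 0. ✓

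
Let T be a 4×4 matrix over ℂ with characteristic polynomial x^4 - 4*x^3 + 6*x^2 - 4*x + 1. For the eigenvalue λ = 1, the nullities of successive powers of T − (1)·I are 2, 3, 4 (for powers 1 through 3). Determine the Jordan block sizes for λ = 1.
Block sizes for λ = 1: [3, 1]

From the dimensions of kernels of powers, the number of Jordan blocks of size at least j is d_j − d_{j−1} where d_j = dim ker(N^j) (with d_0 = 0). Computing the differences gives [2, 1, 1].
The number of blocks of size exactly k is (#blocks of size ≥ k) − (#blocks of size ≥ k + 1), so the partition is: 1 block(s) of size 1, 1 block(s) of size 3.
In nonincreasing order the block sizes are [3, 1].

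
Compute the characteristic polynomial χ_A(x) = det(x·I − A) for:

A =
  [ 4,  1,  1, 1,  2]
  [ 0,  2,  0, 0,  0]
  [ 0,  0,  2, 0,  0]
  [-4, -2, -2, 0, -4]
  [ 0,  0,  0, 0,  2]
x^5 - 10*x^4 + 40*x^3 - 80*x^2 + 80*x - 32

Expanding det(x·I − A) (e.g. by cofactor expansion or by noting that A is similar to its Jordan form J, which has the same characteristic polynomial as A) gives
  χ_A(x) = x^5 - 10*x^4 + 40*x^3 - 80*x^2 + 80*x - 32
which factors as (x - 2)^5. The eigenvalues (with algebraic multiplicities) are λ = 2 with multiplicity 5.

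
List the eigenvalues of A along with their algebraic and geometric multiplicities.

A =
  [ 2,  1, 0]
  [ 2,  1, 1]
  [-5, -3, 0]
λ = 1: alg = 3, geom = 1

Step 1 — factor the characteristic polynomial to read off the algebraic multiplicities:
  χ_A(x) = (x - 1)^3

Step 2 — compute geometric multiplicities via the rank-nullity identity g(λ) = n − rank(A − λI):
  rank(A − (1)·I) = 2, so dim ker(A − (1)·I) = n − 2 = 1

Summary:
  λ = 1: algebraic multiplicity = 3, geometric multiplicity = 1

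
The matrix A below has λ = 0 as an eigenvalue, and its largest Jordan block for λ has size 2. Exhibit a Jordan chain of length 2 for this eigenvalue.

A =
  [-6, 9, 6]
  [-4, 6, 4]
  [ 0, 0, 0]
A Jordan chain for λ = 0 of length 2:
v_1 = (-6, -4, 0)ᵀ
v_2 = (1, 0, 0)ᵀ

Let N = A − (0)·I. We want v_2 with N^2 v_2 = 0 but N^1 v_2 ≠ 0; then v_{j-1} := N · v_j for j = 2, …, 2.

Pick v_2 = (1, 0, 0)ᵀ.
Then v_1 = N · v_2 = (-6, -4, 0)ᵀ.

Sanity check: (A − (0)·I) v_1 = (0, 0, 0)ᵀ = 0. ✓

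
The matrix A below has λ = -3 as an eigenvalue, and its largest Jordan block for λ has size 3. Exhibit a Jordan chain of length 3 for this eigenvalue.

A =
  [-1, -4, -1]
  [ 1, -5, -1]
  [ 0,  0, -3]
A Jordan chain for λ = -3 of length 3:
v_1 = (2, 1, 0)ᵀ
v_2 = (-1, -1, 0)ᵀ
v_3 = (0, 0, 1)ᵀ

Let N = A − (-3)·I. We want v_3 with N^3 v_3 = 0 but N^2 v_3 ≠ 0; then v_{j-1} := N · v_j for j = 3, …, 2.

Pick v_3 = (0, 0, 1)ᵀ.
Then v_2 = N · v_3 = (-1, -1, 0)ᵀ.
Then v_1 = N · v_2 = (2, 1, 0)ᵀ.

Sanity check: (A − (-3)·I) v_1 = (0, 0, 0)ᵀ = 0. ✓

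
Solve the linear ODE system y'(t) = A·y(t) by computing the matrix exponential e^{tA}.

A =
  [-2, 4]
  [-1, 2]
e^{tA} =
  [1 - 2*t, 4*t]
  [-t, 2*t + 1]

Strategy: write A = P · J · P⁻¹ where J is a Jordan canonical form, so e^{tA} = P · e^{tJ} · P⁻¹, and e^{tJ} can be computed block-by-block.

A has Jordan form
J =
  [0, 1]
  [0, 0]
(up to reordering of blocks).

Per-block formulas:
  For a 2×2 Jordan block J_2(0): exp(t · J_2(0)) = e^(0t)·(I + t·N), where N is the 2×2 nilpotent shift.

After assembling e^{tJ} and conjugating by P, we get:

e^{tA} =
  [1 - 2*t, 4*t]
  [-t, 2*t + 1]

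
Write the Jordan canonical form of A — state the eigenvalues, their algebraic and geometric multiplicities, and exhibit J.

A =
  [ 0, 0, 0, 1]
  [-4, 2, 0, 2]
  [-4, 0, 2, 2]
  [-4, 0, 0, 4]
J_2(2) ⊕ J_1(2) ⊕ J_1(2)

The characteristic polynomial is
  det(x·I − A) = x^4 - 8*x^3 + 24*x^2 - 32*x + 16 = (x - 2)^4

Eigenvalues and multiplicities (the geometric multiplicity of λ is n − rank(A − λI), which equals the number of Jordan blocks for λ):
  λ = 2: algebraic multiplicity = 4, geometric multiplicity = 3

Determining the block sizes for each eigenvalue:
  λ = 2: 3 blocks summing to 4 forces exactly one block of size 2 and the rest size 1 → block sizes [2, 1, 1]

Assembling the blocks gives a Jordan form
J =
  [2, 1, 0, 0]
  [0, 2, 0, 0]
  [0, 0, 2, 0]
  [0, 0, 0, 2]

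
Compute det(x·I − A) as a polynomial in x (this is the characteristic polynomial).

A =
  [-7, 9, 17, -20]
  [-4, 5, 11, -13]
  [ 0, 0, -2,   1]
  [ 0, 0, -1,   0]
x^4 + 4*x^3 + 6*x^2 + 4*x + 1

Expanding det(x·I − A) (e.g. by cofactor expansion or by noting that A is similar to its Jordan form J, which has the same characteristic polynomial as A) gives
  χ_A(x) = x^4 + 4*x^3 + 6*x^2 + 4*x + 1
which factors as (x + 1)^4. The eigenvalues (with algebraic multiplicities) are λ = -1 with multiplicity 4.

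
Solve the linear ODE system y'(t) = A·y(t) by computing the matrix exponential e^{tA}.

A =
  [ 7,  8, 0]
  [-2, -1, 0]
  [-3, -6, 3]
e^{tA} =
  [4*t*exp(3*t) + exp(3*t), 8*t*exp(3*t), 0]
  [-2*t*exp(3*t), -4*t*exp(3*t) + exp(3*t), 0]
  [-3*t*exp(3*t), -6*t*exp(3*t), exp(3*t)]

Strategy: write A = P · J · P⁻¹ where J is a Jordan canonical form, so e^{tA} = P · e^{tJ} · P⁻¹, and e^{tJ} can be computed block-by-block.

A has Jordan form
J =
  [3, 1, 0]
  [0, 3, 0]
  [0, 0, 3]
(up to reordering of blocks).

Per-block formulas:
  For a 2×2 Jordan block J_2(3): exp(t · J_2(3)) = e^(3t)·(I + t·N), where N is the 2×2 nilpotent shift.
  For a 1×1 block at λ = 3: exp(t · [3]) = [e^(3t)].

After assembling e^{tJ} and conjugating by P, we get:

e^{tA} =
  [4*t*exp(3*t) + exp(3*t), 8*t*exp(3*t), 0]
  [-2*t*exp(3*t), -4*t*exp(3*t) + exp(3*t), 0]
  [-3*t*exp(3*t), -6*t*exp(3*t), exp(3*t)]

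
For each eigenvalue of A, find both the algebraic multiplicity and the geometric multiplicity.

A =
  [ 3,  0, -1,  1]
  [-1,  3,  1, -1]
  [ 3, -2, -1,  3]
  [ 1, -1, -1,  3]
λ = 2: alg = 4, geom = 2

Step 1 — factor the characteristic polynomial to read off the algebraic multiplicities:
  χ_A(x) = (x - 2)^4

Step 2 — compute geometric multiplicities via the rank-nullity identity g(λ) = n − rank(A − λI):
  rank(A − (2)·I) = 2, so dim ker(A − (2)·I) = n − 2 = 2

Summary:
  λ = 2: algebraic multiplicity = 4, geometric multiplicity = 2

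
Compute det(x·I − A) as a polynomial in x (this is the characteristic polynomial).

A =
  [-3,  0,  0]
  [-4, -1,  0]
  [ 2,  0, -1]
x^3 + 5*x^2 + 7*x + 3

Expanding det(x·I − A) (e.g. by cofactor expansion or by noting that A is similar to its Jordan form J, which has the same characteristic polynomial as A) gives
  χ_A(x) = x^3 + 5*x^2 + 7*x + 3
which factors as (x + 1)^2*(x + 3). The eigenvalues (with algebraic multiplicities) are λ = -3 with multiplicity 1, λ = -1 with multiplicity 2.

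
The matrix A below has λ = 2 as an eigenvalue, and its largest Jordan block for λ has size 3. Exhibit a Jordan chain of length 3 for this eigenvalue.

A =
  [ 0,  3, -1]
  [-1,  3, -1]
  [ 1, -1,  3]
A Jordan chain for λ = 2 of length 3:
v_1 = (-2, -1, 1)ᵀ
v_2 = (3, 1, -1)ᵀ
v_3 = (0, 1, 0)ᵀ

Let N = A − (2)·I. We want v_3 with N^3 v_3 = 0 but N^2 v_3 ≠ 0; then v_{j-1} := N · v_j for j = 3, …, 2.

Pick v_3 = (0, 1, 0)ᵀ.
Then v_2 = N · v_3 = (3, 1, -1)ᵀ.
Then v_1 = N · v_2 = (-2, -1, 1)ᵀ.

Sanity check: (A − (2)·I) v_1 = (0, 0, 0)ᵀ = 0. ✓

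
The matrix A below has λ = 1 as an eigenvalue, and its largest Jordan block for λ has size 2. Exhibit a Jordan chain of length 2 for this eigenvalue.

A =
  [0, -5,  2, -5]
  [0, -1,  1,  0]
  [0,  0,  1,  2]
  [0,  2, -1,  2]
A Jordan chain for λ = 1 of length 2:
v_1 = (2, -2, -4, 0)ᵀ
v_2 = (3, 1, 0, -2)ᵀ

Let N = A − (1)·I. We want v_2 with N^2 v_2 = 0 but N^1 v_2 ≠ 0; then v_{j-1} := N · v_j for j = 2, …, 2.

Pick v_2 = (3, 1, 0, -2)ᵀ.
Then v_1 = N · v_2 = (2, -2, -4, 0)ᵀ.

Sanity check: (A − (1)·I) v_1 = (0, 0, 0, 0)ᵀ = 0. ✓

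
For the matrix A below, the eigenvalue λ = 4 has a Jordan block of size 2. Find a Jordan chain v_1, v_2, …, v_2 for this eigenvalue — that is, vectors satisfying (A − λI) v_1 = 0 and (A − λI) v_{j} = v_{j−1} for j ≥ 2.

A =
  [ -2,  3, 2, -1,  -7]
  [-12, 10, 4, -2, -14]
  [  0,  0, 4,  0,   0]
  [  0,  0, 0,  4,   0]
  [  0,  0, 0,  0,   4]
A Jordan chain for λ = 4 of length 2:
v_1 = (-6, -12, 0, 0, 0)ᵀ
v_2 = (1, 0, 0, 0, 0)ᵀ

Let N = A − (4)·I. We want v_2 with N^2 v_2 = 0 but N^1 v_2 ≠ 0; then v_{j-1} := N · v_j for j = 2, …, 2.

Pick v_2 = (1, 0, 0, 0, 0)ᵀ.
Then v_1 = N · v_2 = (-6, -12, 0, 0, 0)ᵀ.

Sanity check: (A − (4)·I) v_1 = (0, 0, 0, 0, 0)ᵀ = 0. ✓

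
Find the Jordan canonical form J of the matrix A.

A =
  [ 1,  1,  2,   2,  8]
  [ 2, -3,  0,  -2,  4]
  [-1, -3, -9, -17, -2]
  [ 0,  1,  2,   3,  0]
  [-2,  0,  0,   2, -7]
J_2(-3) ⊕ J_2(-3) ⊕ J_1(-3)

The characteristic polynomial is
  det(x·I − A) = x^5 + 15*x^4 + 90*x^3 + 270*x^2 + 405*x + 243 = (x + 3)^5

Eigenvalues and multiplicities (the geometric multiplicity of λ is n − rank(A − λI), which equals the number of Jordan blocks for λ):
  λ = -3: algebraic multiplicity = 5, geometric multiplicity = 3

Determining the block sizes for each eigenvalue:
  λ = -3: with am = 5 and gm = 3, the partition is not yet determined (e.g. several partitions of 5 into 3 parts exist). Let N = A − (-3)·I. Computing rank(N^1) = 2, rank(N^2) = 0; the number of blocks of size ≥ j is rank(N^{j−1}) − rank(N^j), giving [3, 2]. So we have 2 block(s) of size 2, 1 block(s) of size 1 → block sizes [2, 2, 1]

Assembling the blocks gives a Jordan form
J =
  [-3,  1,  0,  0,  0]
  [ 0, -3,  0,  0,  0]
  [ 0,  0, -3,  1,  0]
  [ 0,  0,  0, -3,  0]
  [ 0,  0,  0,  0, -3]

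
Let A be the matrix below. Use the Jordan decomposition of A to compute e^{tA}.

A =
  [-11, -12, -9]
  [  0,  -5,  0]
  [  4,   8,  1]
e^{tA} =
  [-6*t*exp(-5*t) + exp(-5*t), -12*t*exp(-5*t), -9*t*exp(-5*t)]
  [0, exp(-5*t), 0]
  [4*t*exp(-5*t), 8*t*exp(-5*t), 6*t*exp(-5*t) + exp(-5*t)]

Strategy: write A = P · J · P⁻¹ where J is a Jordan canonical form, so e^{tA} = P · e^{tJ} · P⁻¹, and e^{tJ} can be computed block-by-block.

A has Jordan form
J =
  [-5,  1,  0]
  [ 0, -5,  0]
  [ 0,  0, -5]
(up to reordering of blocks).

Per-block formulas:
  For a 2×2 Jordan block J_2(-5): exp(t · J_2(-5)) = e^(-5t)·(I + t·N), where N is the 2×2 nilpotent shift.
  For a 1×1 block at λ = -5: exp(t · [-5]) = [e^(-5t)].

After assembling e^{tJ} and conjugating by P, we get:

e^{tA} =
  [-6*t*exp(-5*t) + exp(-5*t), -12*t*exp(-5*t), -9*t*exp(-5*t)]
  [0, exp(-5*t), 0]
  [4*t*exp(-5*t), 8*t*exp(-5*t), 6*t*exp(-5*t) + exp(-5*t)]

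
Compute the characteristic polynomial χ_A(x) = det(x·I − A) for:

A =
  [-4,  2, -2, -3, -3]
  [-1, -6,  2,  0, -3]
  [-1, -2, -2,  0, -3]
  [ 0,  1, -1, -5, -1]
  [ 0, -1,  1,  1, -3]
x^5 + 20*x^4 + 160*x^3 + 640*x^2 + 1280*x + 1024

Expanding det(x·I − A) (e.g. by cofactor expansion or by noting that A is similar to its Jordan form J, which has the same characteristic polynomial as A) gives
  χ_A(x) = x^5 + 20*x^4 + 160*x^3 + 640*x^2 + 1280*x + 1024
which factors as (x + 4)^5. The eigenvalues (with algebraic multiplicities) are λ = -4 with multiplicity 5.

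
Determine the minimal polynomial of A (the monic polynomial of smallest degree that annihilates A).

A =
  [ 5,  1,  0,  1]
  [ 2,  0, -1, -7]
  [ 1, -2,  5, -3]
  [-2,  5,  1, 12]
x^4 - 22*x^3 + 181*x^2 - 660*x + 900

The characteristic polynomial is χ_A(x) = (x - 6)^2*(x - 5)^2, so the eigenvalues are known. The minimal polynomial is
  m_A(x) = Π_λ (x − λ)^{k_λ}
where k_λ is the size of the *largest* Jordan block for λ (equivalently, the smallest k with (A − λI)^k v = 0 for every generalised eigenvector v of λ).

  λ = 5: largest Jordan block has size 2, contributing (x − 5)^2
  λ = 6: largest Jordan block has size 2, contributing (x − 6)^2

So m_A(x) = (x - 6)^2*(x - 5)^2 = x^4 - 22*x^3 + 181*x^2 - 660*x + 900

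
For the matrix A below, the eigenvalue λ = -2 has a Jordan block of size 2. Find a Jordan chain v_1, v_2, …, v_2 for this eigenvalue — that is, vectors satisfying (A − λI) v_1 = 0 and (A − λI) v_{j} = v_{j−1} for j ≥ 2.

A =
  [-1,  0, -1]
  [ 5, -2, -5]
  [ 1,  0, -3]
A Jordan chain for λ = -2 of length 2:
v_1 = (1, 5, 1)ᵀ
v_2 = (1, 0, 0)ᵀ

Let N = A − (-2)·I. We want v_2 with N^2 v_2 = 0 but N^1 v_2 ≠ 0; then v_{j-1} := N · v_j for j = 2, …, 2.

Pick v_2 = (1, 0, 0)ᵀ.
Then v_1 = N · v_2 = (1, 5, 1)ᵀ.

Sanity check: (A − (-2)·I) v_1 = (0, 0, 0)ᵀ = 0. ✓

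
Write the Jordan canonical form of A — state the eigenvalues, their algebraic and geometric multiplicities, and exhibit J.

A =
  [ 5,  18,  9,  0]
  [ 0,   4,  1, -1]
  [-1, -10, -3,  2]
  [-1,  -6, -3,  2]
J_2(2) ⊕ J_2(2)

The characteristic polynomial is
  det(x·I − A) = x^4 - 8*x^3 + 24*x^2 - 32*x + 16 = (x - 2)^4

Eigenvalues and multiplicities (the geometric multiplicity of λ is n − rank(A − λI), which equals the number of Jordan blocks for λ):
  λ = 2: algebraic multiplicity = 4, geometric multiplicity = 2

Determining the block sizes for each eigenvalue:
  λ = 2: with am = 4 and gm = 2, the partition is not yet determined (e.g. several partitions of 4 into 2 parts exist). Let N = A − (2)·I. Computing rank(N^1) = 2, rank(N^2) = 0; the number of blocks of size ≥ j is rank(N^{j−1}) − rank(N^j), giving [2, 2]. So we have 2 block(s) of size 2 → block sizes [2, 2]

Assembling the blocks gives a Jordan form
J =
  [2, 1, 0, 0]
  [0, 2, 0, 0]
  [0, 0, 2, 1]
  [0, 0, 0, 2]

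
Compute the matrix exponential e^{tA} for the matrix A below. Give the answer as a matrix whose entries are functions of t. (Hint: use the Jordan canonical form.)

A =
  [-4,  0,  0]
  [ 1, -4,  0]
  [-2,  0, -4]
e^{tA} =
  [exp(-4*t), 0, 0]
  [t*exp(-4*t), exp(-4*t), 0]
  [-2*t*exp(-4*t), 0, exp(-4*t)]

Strategy: write A = P · J · P⁻¹ where J is a Jordan canonical form, so e^{tA} = P · e^{tJ} · P⁻¹, and e^{tJ} can be computed block-by-block.

A has Jordan form
J =
  [-4,  1,  0]
  [ 0, -4,  0]
  [ 0,  0, -4]
(up to reordering of blocks).

Per-block formulas:
  For a 1×1 block at λ = -4: exp(t · [-4]) = [e^(-4t)].
  For a 2×2 Jordan block J_2(-4): exp(t · J_2(-4)) = e^(-4t)·(I + t·N), where N is the 2×2 nilpotent shift.

After assembling e^{tJ} and conjugating by P, we get:

e^{tA} =
  [exp(-4*t), 0, 0]
  [t*exp(-4*t), exp(-4*t), 0]
  [-2*t*exp(-4*t), 0, exp(-4*t)]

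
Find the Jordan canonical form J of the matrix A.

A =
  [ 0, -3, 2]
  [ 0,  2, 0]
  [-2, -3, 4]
J_2(2) ⊕ J_1(2)

The characteristic polynomial is
  det(x·I − A) = x^3 - 6*x^2 + 12*x - 8 = (x - 2)^3

Eigenvalues and multiplicities (the geometric multiplicity of λ is n − rank(A − λI), which equals the number of Jordan blocks for λ):
  λ = 2: algebraic multiplicity = 3, geometric multiplicity = 2

Determining the block sizes for each eigenvalue:
  λ = 2: 2 blocks summing to 3 forces exactly one block of size 2 and the rest size 1 → block sizes [2, 1]

Assembling the blocks gives a Jordan form
J =
  [2, 1, 0]
  [0, 2, 0]
  [0, 0, 2]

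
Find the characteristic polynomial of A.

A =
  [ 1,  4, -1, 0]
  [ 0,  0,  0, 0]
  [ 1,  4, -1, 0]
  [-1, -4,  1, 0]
x^4

Expanding det(x·I − A) (e.g. by cofactor expansion or by noting that A is similar to its Jordan form J, which has the same characteristic polynomial as A) gives
  χ_A(x) = x^4
which factors as x^4. The eigenvalues (with algebraic multiplicities) are λ = 0 with multiplicity 4.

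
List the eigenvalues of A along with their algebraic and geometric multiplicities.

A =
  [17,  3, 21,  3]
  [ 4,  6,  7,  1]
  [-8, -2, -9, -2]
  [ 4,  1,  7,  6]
λ = 5: alg = 4, geom = 3

Step 1 — factor the characteristic polynomial to read off the algebraic multiplicities:
  χ_A(x) = (x - 5)^4

Step 2 — compute geometric multiplicities via the rank-nullity identity g(λ) = n − rank(A − λI):
  rank(A − (5)·I) = 1, so dim ker(A − (5)·I) = n − 1 = 3

Summary:
  λ = 5: algebraic multiplicity = 4, geometric multiplicity = 3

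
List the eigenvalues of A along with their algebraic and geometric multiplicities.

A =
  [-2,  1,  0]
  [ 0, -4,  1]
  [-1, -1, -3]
λ = -3: alg = 3, geom = 1

Step 1 — factor the characteristic polynomial to read off the algebraic multiplicities:
  χ_A(x) = (x + 3)^3

Step 2 — compute geometric multiplicities via the rank-nullity identity g(λ) = n − rank(A − λI):
  rank(A − (-3)·I) = 2, so dim ker(A − (-3)·I) = n − 2 = 1

Summary:
  λ = -3: algebraic multiplicity = 3, geometric multiplicity = 1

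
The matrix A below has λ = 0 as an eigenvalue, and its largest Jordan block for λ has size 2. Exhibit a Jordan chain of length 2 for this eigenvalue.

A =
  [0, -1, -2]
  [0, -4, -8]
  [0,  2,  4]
A Jordan chain for λ = 0 of length 2:
v_1 = (-1, -4, 2)ᵀ
v_2 = (0, 1, 0)ᵀ

Let N = A − (0)·I. We want v_2 with N^2 v_2 = 0 but N^1 v_2 ≠ 0; then v_{j-1} := N · v_j for j = 2, …, 2.

Pick v_2 = (0, 1, 0)ᵀ.
Then v_1 = N · v_2 = (-1, -4, 2)ᵀ.

Sanity check: (A − (0)·I) v_1 = (0, 0, 0)ᵀ = 0. ✓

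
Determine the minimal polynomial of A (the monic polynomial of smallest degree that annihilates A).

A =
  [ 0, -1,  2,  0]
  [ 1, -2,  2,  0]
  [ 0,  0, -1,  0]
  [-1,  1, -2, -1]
x^2 + 2*x + 1

The characteristic polynomial is χ_A(x) = (x + 1)^4, so the eigenvalues are known. The minimal polynomial is
  m_A(x) = Π_λ (x − λ)^{k_λ}
where k_λ is the size of the *largest* Jordan block for λ (equivalently, the smallest k with (A − λI)^k v = 0 for every generalised eigenvector v of λ).

  λ = -1: largest Jordan block has size 2, contributing (x + 1)^2

So m_A(x) = (x + 1)^2 = x^2 + 2*x + 1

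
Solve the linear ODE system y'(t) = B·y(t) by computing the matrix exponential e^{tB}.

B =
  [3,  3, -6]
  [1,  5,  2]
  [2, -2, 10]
e^{tB} =
  [-3*t*exp(6*t) + exp(6*t), 3*t*exp(6*t), -6*t*exp(6*t)]
  [t*exp(6*t), -t*exp(6*t) + exp(6*t), 2*t*exp(6*t)]
  [2*t*exp(6*t), -2*t*exp(6*t), 4*t*exp(6*t) + exp(6*t)]

Strategy: write B = P · J · P⁻¹ where J is a Jordan canonical form, so e^{tB} = P · e^{tJ} · P⁻¹, and e^{tJ} can be computed block-by-block.

B has Jordan form
J =
  [6, 1, 0]
  [0, 6, 0]
  [0, 0, 6]
(up to reordering of blocks).

Per-block formulas:
  For a 1×1 block at λ = 6: exp(t · [6]) = [e^(6t)].
  For a 2×2 Jordan block J_2(6): exp(t · J_2(6)) = e^(6t)·(I + t·N), where N is the 2×2 nilpotent shift.

After assembling e^{tJ} and conjugating by P, we get:

e^{tB} =
  [-3*t*exp(6*t) + exp(6*t), 3*t*exp(6*t), -6*t*exp(6*t)]
  [t*exp(6*t), -t*exp(6*t) + exp(6*t), 2*t*exp(6*t)]
  [2*t*exp(6*t), -2*t*exp(6*t), 4*t*exp(6*t) + exp(6*t)]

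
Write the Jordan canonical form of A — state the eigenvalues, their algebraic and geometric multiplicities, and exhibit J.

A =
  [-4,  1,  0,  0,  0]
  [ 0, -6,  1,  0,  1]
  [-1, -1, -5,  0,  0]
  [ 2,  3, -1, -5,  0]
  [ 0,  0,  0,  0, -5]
J_3(-5) ⊕ J_2(-5)

The characteristic polynomial is
  det(x·I − A) = x^5 + 25*x^4 + 250*x^3 + 1250*x^2 + 3125*x + 3125 = (x + 5)^5

Eigenvalues and multiplicities (the geometric multiplicity of λ is n − rank(A − λI), which equals the number of Jordan blocks for λ):
  λ = -5: algebraic multiplicity = 5, geometric multiplicity = 2

Determining the block sizes for each eigenvalue:
  λ = -5: with am = 5 and gm = 2, the partition is not yet determined (e.g. several partitions of 5 into 2 parts exist). Let N = A − (-5)·I. Computing rank(N^1) = 3, rank(N^2) = 1, rank(N^3) = 0; the number of blocks of size ≥ j is rank(N^{j−1}) − rank(N^j), giving [2, 2, 1]. So we have 1 block(s) of size 3, 1 block(s) of size 2 → block sizes [3, 2]

Assembling the blocks gives a Jordan form
J =
  [-5,  1,  0,  0,  0]
  [ 0, -5,  1,  0,  0]
  [ 0,  0, -5,  0,  0]
  [ 0,  0,  0, -5,  1]
  [ 0,  0,  0,  0, -5]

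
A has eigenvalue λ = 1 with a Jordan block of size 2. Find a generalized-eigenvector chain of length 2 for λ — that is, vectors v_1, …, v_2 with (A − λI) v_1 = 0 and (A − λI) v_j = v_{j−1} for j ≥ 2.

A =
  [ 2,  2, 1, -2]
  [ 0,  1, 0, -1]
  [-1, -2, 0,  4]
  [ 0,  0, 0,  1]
A Jordan chain for λ = 1 of length 2:
v_1 = (1, 0, -1, 0)ᵀ
v_2 = (1, 0, 0, 0)ᵀ

Let N = A − (1)·I. We want v_2 with N^2 v_2 = 0 but N^1 v_2 ≠ 0; then v_{j-1} := N · v_j for j = 2, …, 2.

Pick v_2 = (1, 0, 0, 0)ᵀ.
Then v_1 = N · v_2 = (1, 0, -1, 0)ᵀ.

Sanity check: (A − (1)·I) v_1 = (0, 0, 0, 0)ᵀ = 0. ✓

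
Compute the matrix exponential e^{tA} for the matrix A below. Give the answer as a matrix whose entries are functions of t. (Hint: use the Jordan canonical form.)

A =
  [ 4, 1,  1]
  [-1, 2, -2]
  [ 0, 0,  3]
e^{tA} =
  [t*exp(3*t) + exp(3*t), t*exp(3*t), -t^2*exp(3*t)/2 + t*exp(3*t)]
  [-t*exp(3*t), -t*exp(3*t) + exp(3*t), t^2*exp(3*t)/2 - 2*t*exp(3*t)]
  [0, 0, exp(3*t)]

Strategy: write A = P · J · P⁻¹ where J is a Jordan canonical form, so e^{tA} = P · e^{tJ} · P⁻¹, and e^{tJ} can be computed block-by-block.

A has Jordan form
J =
  [3, 1, 0]
  [0, 3, 1]
  [0, 0, 3]
(up to reordering of blocks).

Per-block formulas:
  For a 3×3 Jordan block J_3(3): exp(t · J_3(3)) = e^(3t)·(I + t·N + (t^2/2)·N^2), where N is the 3×3 nilpotent shift.

After assembling e^{tJ} and conjugating by P, we get:

e^{tA} =
  [t*exp(3*t) + exp(3*t), t*exp(3*t), -t^2*exp(3*t)/2 + t*exp(3*t)]
  [-t*exp(3*t), -t*exp(3*t) + exp(3*t), t^2*exp(3*t)/2 - 2*t*exp(3*t)]
  [0, 0, exp(3*t)]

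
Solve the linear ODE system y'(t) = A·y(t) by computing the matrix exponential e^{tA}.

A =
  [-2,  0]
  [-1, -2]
e^{tA} =
  [exp(-2*t), 0]
  [-t*exp(-2*t), exp(-2*t)]

Strategy: write A = P · J · P⁻¹ where J is a Jordan canonical form, so e^{tA} = P · e^{tJ} · P⁻¹, and e^{tJ} can be computed block-by-block.

A has Jordan form
J =
  [-2,  1]
  [ 0, -2]
(up to reordering of blocks).

Per-block formulas:
  For a 2×2 Jordan block J_2(-2): exp(t · J_2(-2)) = e^(-2t)·(I + t·N), where N is the 2×2 nilpotent shift.

After assembling e^{tJ} and conjugating by P, we get:

e^{tA} =
  [exp(-2*t), 0]
  [-t*exp(-2*t), exp(-2*t)]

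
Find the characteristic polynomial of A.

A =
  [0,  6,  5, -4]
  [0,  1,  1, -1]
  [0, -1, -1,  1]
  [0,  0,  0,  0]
x^4

Expanding det(x·I − A) (e.g. by cofactor expansion or by noting that A is similar to its Jordan form J, which has the same characteristic polynomial as A) gives
  χ_A(x) = x^4
which factors as x^4. The eigenvalues (with algebraic multiplicities) are λ = 0 with multiplicity 4.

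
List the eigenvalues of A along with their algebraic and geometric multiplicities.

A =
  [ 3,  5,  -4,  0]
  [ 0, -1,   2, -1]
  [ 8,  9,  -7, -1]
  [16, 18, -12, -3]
λ = -5: alg = 1, geom = 1; λ = -1: alg = 3, geom = 1

Step 1 — factor the characteristic polynomial to read off the algebraic multiplicities:
  χ_A(x) = (x + 1)^3*(x + 5)

Step 2 — compute geometric multiplicities via the rank-nullity identity g(λ) = n − rank(A − λI):
  rank(A − (-5)·I) = 3, so dim ker(A − (-5)·I) = n − 3 = 1
  rank(A − (-1)·I) = 3, so dim ker(A − (-1)·I) = n − 3 = 1

Summary:
  λ = -5: algebraic multiplicity = 1, geometric multiplicity = 1
  λ = -1: algebraic multiplicity = 3, geometric multiplicity = 1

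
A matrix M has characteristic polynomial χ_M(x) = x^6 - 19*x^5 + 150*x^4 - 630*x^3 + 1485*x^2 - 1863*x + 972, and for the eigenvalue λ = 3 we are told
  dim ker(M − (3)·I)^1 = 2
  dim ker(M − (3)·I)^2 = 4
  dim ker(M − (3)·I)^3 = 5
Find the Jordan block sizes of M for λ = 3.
Block sizes for λ = 3: [3, 2]

From the dimensions of kernels of powers, the number of Jordan blocks of size at least j is d_j − d_{j−1} where d_j = dim ker(N^j) (with d_0 = 0). Computing the differences gives [2, 2, 1].
The number of blocks of size exactly k is (#blocks of size ≥ k) − (#blocks of size ≥ k + 1), so the partition is: 1 block(s) of size 2, 1 block(s) of size 3.
In nonincreasing order the block sizes are [3, 2].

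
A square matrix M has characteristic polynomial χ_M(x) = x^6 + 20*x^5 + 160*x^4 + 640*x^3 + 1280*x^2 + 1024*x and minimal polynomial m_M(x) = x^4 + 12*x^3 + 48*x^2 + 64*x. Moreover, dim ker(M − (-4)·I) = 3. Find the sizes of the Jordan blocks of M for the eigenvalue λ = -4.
Block sizes for λ = -4: [3, 1, 1]

Step 1 — from the characteristic polynomial, algebraic multiplicity of λ = -4 is 5. From dim ker(M − (-4)·I) = 3, there are exactly 3 Jordan blocks for λ = -4.
Step 2 — from the minimal polynomial, the factor (x + 4)^3 tells us the largest block for λ = -4 has size 3.
Step 3 — with total size 5, 3 blocks, and largest block 3, the block sizes (in nonincreasing order) are [3, 1, 1].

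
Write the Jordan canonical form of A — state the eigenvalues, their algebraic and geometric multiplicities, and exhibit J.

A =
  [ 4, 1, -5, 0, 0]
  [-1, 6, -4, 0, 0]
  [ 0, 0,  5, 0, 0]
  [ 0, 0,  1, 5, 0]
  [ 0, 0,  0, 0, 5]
J_3(5) ⊕ J_1(5) ⊕ J_1(5)

The characteristic polynomial is
  det(x·I − A) = x^5 - 25*x^4 + 250*x^3 - 1250*x^2 + 3125*x - 3125 = (x - 5)^5

Eigenvalues and multiplicities (the geometric multiplicity of λ is n − rank(A − λI), which equals the number of Jordan blocks for λ):
  λ = 5: algebraic multiplicity = 5, geometric multiplicity = 3

Determining the block sizes for each eigenvalue:
  λ = 5: with am = 5 and gm = 3, the partition is not yet determined (e.g. several partitions of 5 into 3 parts exist). Let N = A − (5)·I. Computing rank(N^1) = 2, rank(N^2) = 1, rank(N^3) = 0; the number of blocks of size ≥ j is rank(N^{j−1}) − rank(N^j), giving [3, 1, 1]. So we have 1 block(s) of size 3, 2 block(s) of size 1 → block sizes [3, 1, 1]

Assembling the blocks gives a Jordan form
J =
  [5, 1, 0, 0, 0]
  [0, 5, 1, 0, 0]
  [0, 0, 5, 0, 0]
  [0, 0, 0, 5, 0]
  [0, 0, 0, 0, 5]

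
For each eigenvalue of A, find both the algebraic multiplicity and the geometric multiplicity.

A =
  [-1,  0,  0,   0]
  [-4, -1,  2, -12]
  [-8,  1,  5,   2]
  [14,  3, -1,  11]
λ = -1: alg = 1, geom = 1; λ = 5: alg = 3, geom = 1

Step 1 — factor the characteristic polynomial to read off the algebraic multiplicities:
  χ_A(x) = (x - 5)^3*(x + 1)

Step 2 — compute geometric multiplicities via the rank-nullity identity g(λ) = n − rank(A − λI):
  rank(A − (-1)·I) = 3, so dim ker(A − (-1)·I) = n − 3 = 1
  rank(A − (5)·I) = 3, so dim ker(A − (5)·I) = n − 3 = 1

Summary:
  λ = -1: algebraic multiplicity = 1, geometric multiplicity = 1
  λ = 5: algebraic multiplicity = 3, geometric multiplicity = 1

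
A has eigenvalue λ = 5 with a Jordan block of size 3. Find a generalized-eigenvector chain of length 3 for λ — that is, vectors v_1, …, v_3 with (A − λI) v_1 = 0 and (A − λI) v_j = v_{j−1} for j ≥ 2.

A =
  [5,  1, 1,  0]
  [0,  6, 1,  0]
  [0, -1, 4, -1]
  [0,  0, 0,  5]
A Jordan chain for λ = 5 of length 3:
v_1 = (-1, -1, 1, 0)ᵀ
v_2 = (0, 0, -1, 0)ᵀ
v_3 = (0, 0, 0, 1)ᵀ

Let N = A − (5)·I. We want v_3 with N^3 v_3 = 0 but N^2 v_3 ≠ 0; then v_{j-1} := N · v_j for j = 3, …, 2.

Pick v_3 = (0, 0, 0, 1)ᵀ.
Then v_2 = N · v_3 = (0, 0, -1, 0)ᵀ.
Then v_1 = N · v_2 = (-1, -1, 1, 0)ᵀ.

Sanity check: (A − (5)·I) v_1 = (0, 0, 0, 0)ᵀ = 0. ✓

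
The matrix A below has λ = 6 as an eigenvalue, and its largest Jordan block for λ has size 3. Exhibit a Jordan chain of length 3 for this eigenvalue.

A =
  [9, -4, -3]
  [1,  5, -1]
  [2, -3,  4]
A Jordan chain for λ = 6 of length 3:
v_1 = (-1, 0, -1)ᵀ
v_2 = (3, 1, 2)ᵀ
v_3 = (1, 0, 0)ᵀ

Let N = A − (6)·I. We want v_3 with N^3 v_3 = 0 but N^2 v_3 ≠ 0; then v_{j-1} := N · v_j for j = 3, …, 2.

Pick v_3 = (1, 0, 0)ᵀ.
Then v_2 = N · v_3 = (3, 1, 2)ᵀ.
Then v_1 = N · v_2 = (-1, 0, -1)ᵀ.

Sanity check: (A − (6)·I) v_1 = (0, 0, 0)ᵀ = 0. ✓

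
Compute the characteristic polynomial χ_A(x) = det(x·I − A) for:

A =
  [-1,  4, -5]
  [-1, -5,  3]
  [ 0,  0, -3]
x^3 + 9*x^2 + 27*x + 27

Expanding det(x·I − A) (e.g. by cofactor expansion or by noting that A is similar to its Jordan form J, which has the same characteristic polynomial as A) gives
  χ_A(x) = x^3 + 9*x^2 + 27*x + 27
which factors as (x + 3)^3. The eigenvalues (with algebraic multiplicities) are λ = -3 with multiplicity 3.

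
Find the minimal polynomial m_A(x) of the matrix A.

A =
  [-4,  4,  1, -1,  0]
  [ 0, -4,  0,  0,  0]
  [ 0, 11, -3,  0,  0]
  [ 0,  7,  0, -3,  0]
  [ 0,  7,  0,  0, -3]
x^2 + 7*x + 12

The characteristic polynomial is χ_A(x) = (x + 3)^3*(x + 4)^2, so the eigenvalues are known. The minimal polynomial is
  m_A(x) = Π_λ (x − λ)^{k_λ}
where k_λ is the size of the *largest* Jordan block for λ (equivalently, the smallest k with (A − λI)^k v = 0 for every generalised eigenvector v of λ).

  λ = -4: largest Jordan block has size 1, contributing (x + 4)
  λ = -3: largest Jordan block has size 1, contributing (x + 3)

So m_A(x) = (x + 3)*(x + 4) = x^2 + 7*x + 12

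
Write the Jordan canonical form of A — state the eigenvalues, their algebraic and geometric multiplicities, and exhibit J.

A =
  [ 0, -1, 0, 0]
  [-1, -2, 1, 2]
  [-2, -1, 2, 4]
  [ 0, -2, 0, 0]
J_3(0) ⊕ J_1(0)

The characteristic polynomial is
  det(x·I − A) = x^4

Eigenvalues and multiplicities (the geometric multiplicity of λ is n − rank(A − λI), which equals the number of Jordan blocks for λ):
  λ = 0: algebraic multiplicity = 4, geometric multiplicity = 2

Determining the block sizes for each eigenvalue:
  λ = 0: with am = 4 and gm = 2, the partition is not yet determined (e.g. several partitions of 4 into 2 parts exist). Let N = A − (0)·I. Computing rank(N^1) = 2, rank(N^2) = 1, rank(N^3) = 0; the number of blocks of size ≥ j is rank(N^{j−1}) − rank(N^j), giving [2, 1, 1]. So we have 1 block(s) of size 3, 1 block(s) of size 1 → block sizes [3, 1]

Assembling the blocks gives a Jordan form
J =
  [0, 1, 0, 0]
  [0, 0, 1, 0]
  [0, 0, 0, 0]
  [0, 0, 0, 0]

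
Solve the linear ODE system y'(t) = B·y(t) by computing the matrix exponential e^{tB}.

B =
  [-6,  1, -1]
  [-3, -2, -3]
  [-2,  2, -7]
e^{tB} =
  [-t*exp(-5*t) + exp(-5*t), t*exp(-5*t), -t*exp(-5*t)]
  [-3*t*exp(-5*t), 3*t*exp(-5*t) + exp(-5*t), -3*t*exp(-5*t)]
  [-2*t*exp(-5*t), 2*t*exp(-5*t), -2*t*exp(-5*t) + exp(-5*t)]

Strategy: write B = P · J · P⁻¹ where J is a Jordan canonical form, so e^{tB} = P · e^{tJ} · P⁻¹, and e^{tJ} can be computed block-by-block.

B has Jordan form
J =
  [-5,  1,  0]
  [ 0, -5,  0]
  [ 0,  0, -5]
(up to reordering of blocks).

Per-block formulas:
  For a 2×2 Jordan block J_2(-5): exp(t · J_2(-5)) = e^(-5t)·(I + t·N), where N is the 2×2 nilpotent shift.
  For a 1×1 block at λ = -5: exp(t · [-5]) = [e^(-5t)].

After assembling e^{tJ} and conjugating by P, we get:

e^{tB} =
  [-t*exp(-5*t) + exp(-5*t), t*exp(-5*t), -t*exp(-5*t)]
  [-3*t*exp(-5*t), 3*t*exp(-5*t) + exp(-5*t), -3*t*exp(-5*t)]
  [-2*t*exp(-5*t), 2*t*exp(-5*t), -2*t*exp(-5*t) + exp(-5*t)]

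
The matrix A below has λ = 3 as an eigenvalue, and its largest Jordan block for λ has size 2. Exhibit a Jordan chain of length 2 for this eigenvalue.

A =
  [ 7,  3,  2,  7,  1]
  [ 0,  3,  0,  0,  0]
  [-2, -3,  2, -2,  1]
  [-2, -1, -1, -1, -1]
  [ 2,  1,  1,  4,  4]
A Jordan chain for λ = 3 of length 2:
v_1 = (4, 0, -2, -2, 2)ᵀ
v_2 = (1, 0, 0, 0, 0)ᵀ

Let N = A − (3)·I. We want v_2 with N^2 v_2 = 0 but N^1 v_2 ≠ 0; then v_{j-1} := N · v_j for j = 2, …, 2.

Pick v_2 = (1, 0, 0, 0, 0)ᵀ.
Then v_1 = N · v_2 = (4, 0, -2, -2, 2)ᵀ.

Sanity check: (A − (3)·I) v_1 = (0, 0, 0, 0, 0)ᵀ = 0. ✓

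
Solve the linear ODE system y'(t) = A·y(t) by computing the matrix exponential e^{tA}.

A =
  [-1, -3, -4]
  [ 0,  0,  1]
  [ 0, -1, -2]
e^{tA} =
  [exp(-t), t^2*exp(-t)/2 - 3*t*exp(-t), t^2*exp(-t)/2 - 4*t*exp(-t)]
  [0, t*exp(-t) + exp(-t), t*exp(-t)]
  [0, -t*exp(-t), -t*exp(-t) + exp(-t)]

Strategy: write A = P · J · P⁻¹ where J is a Jordan canonical form, so e^{tA} = P · e^{tJ} · P⁻¹, and e^{tJ} can be computed block-by-block.

A has Jordan form
J =
  [-1,  1,  0]
  [ 0, -1,  1]
  [ 0,  0, -1]
(up to reordering of blocks).

Per-block formulas:
  For a 3×3 Jordan block J_3(-1): exp(t · J_3(-1)) = e^(-1t)·(I + t·N + (t^2/2)·N^2), where N is the 3×3 nilpotent shift.

After assembling e^{tJ} and conjugating by P, we get:

e^{tA} =
  [exp(-t), t^2*exp(-t)/2 - 3*t*exp(-t), t^2*exp(-t)/2 - 4*t*exp(-t)]
  [0, t*exp(-t) + exp(-t), t*exp(-t)]
  [0, -t*exp(-t), -t*exp(-t) + exp(-t)]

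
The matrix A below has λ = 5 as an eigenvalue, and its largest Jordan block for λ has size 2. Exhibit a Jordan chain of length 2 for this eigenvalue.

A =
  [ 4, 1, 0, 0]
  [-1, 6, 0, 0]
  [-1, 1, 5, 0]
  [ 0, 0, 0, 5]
A Jordan chain for λ = 5 of length 2:
v_1 = (-1, -1, -1, 0)ᵀ
v_2 = (1, 0, 0, 0)ᵀ

Let N = A − (5)·I. We want v_2 with N^2 v_2 = 0 but N^1 v_2 ≠ 0; then v_{j-1} := N · v_j for j = 2, …, 2.

Pick v_2 = (1, 0, 0, 0)ᵀ.
Then v_1 = N · v_2 = (-1, -1, -1, 0)ᵀ.

Sanity check: (A − (5)·I) v_1 = (0, 0, 0, 0)ᵀ = 0. ✓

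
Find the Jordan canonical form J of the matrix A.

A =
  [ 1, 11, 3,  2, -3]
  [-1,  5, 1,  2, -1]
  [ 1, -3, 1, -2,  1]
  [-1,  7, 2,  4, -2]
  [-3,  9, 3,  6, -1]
J_2(2) ⊕ J_2(2) ⊕ J_1(2)

The characteristic polynomial is
  det(x·I − A) = x^5 - 10*x^4 + 40*x^3 - 80*x^2 + 80*x - 32 = (x - 2)^5

Eigenvalues and multiplicities (the geometric multiplicity of λ is n − rank(A − λI), which equals the number of Jordan blocks for λ):
  λ = 2: algebraic multiplicity = 5, geometric multiplicity = 3

Determining the block sizes for each eigenvalue:
  λ = 2: with am = 5 and gm = 3, the partition is not yet determined (e.g. several partitions of 5 into 3 parts exist). Let N = A − (2)·I. Computing rank(N^1) = 2, rank(N^2) = 0; the number of blocks of size ≥ j is rank(N^{j−1}) − rank(N^j), giving [3, 2]. So we have 2 block(s) of size 2, 1 block(s) of size 1 → block sizes [2, 2, 1]

Assembling the blocks gives a Jordan form
J =
  [2, 1, 0, 0, 0]
  [0, 2, 0, 0, 0]
  [0, 0, 2, 1, 0]
  [0, 0, 0, 2, 0]
  [0, 0, 0, 0, 2]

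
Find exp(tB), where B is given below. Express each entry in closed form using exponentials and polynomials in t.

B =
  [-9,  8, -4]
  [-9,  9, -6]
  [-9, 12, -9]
e^{tB} =
  [-6*t*exp(-3*t) + exp(-3*t), 8*t*exp(-3*t), -4*t*exp(-3*t)]
  [-9*t*exp(-3*t), 12*t*exp(-3*t) + exp(-3*t), -6*t*exp(-3*t)]
  [-9*t*exp(-3*t), 12*t*exp(-3*t), -6*t*exp(-3*t) + exp(-3*t)]

Strategy: write B = P · J · P⁻¹ where J is a Jordan canonical form, so e^{tB} = P · e^{tJ} · P⁻¹, and e^{tJ} can be computed block-by-block.

B has Jordan form
J =
  [-3,  1,  0]
  [ 0, -3,  0]
  [ 0,  0, -3]
(up to reordering of blocks).

Per-block formulas:
  For a 1×1 block at λ = -3: exp(t · [-3]) = [e^(-3t)].
  For a 2×2 Jordan block J_2(-3): exp(t · J_2(-3)) = e^(-3t)·(I + t·N), where N is the 2×2 nilpotent shift.

After assembling e^{tJ} and conjugating by P, we get:

e^{tB} =
  [-6*t*exp(-3*t) + exp(-3*t), 8*t*exp(-3*t), -4*t*exp(-3*t)]
  [-9*t*exp(-3*t), 12*t*exp(-3*t) + exp(-3*t), -6*t*exp(-3*t)]
  [-9*t*exp(-3*t), 12*t*exp(-3*t), -6*t*exp(-3*t) + exp(-3*t)]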